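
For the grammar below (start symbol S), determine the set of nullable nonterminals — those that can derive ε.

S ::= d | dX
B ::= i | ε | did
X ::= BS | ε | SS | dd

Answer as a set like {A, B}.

{B, X}

Directly nullable (have an ε-rule): {B, X}.
Not nullable: S — each has a terminal in every rule's right-hand side or depends on a non-nullable symbol.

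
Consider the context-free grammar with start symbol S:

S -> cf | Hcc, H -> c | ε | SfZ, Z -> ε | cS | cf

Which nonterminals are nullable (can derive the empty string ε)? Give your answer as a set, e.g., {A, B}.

Directly nullable (have an ε-rule): {H, Z}.
Not nullable: S — each has a terminal in every rule's right-hand side or depends on a non-nullable symbol.

{H, Z}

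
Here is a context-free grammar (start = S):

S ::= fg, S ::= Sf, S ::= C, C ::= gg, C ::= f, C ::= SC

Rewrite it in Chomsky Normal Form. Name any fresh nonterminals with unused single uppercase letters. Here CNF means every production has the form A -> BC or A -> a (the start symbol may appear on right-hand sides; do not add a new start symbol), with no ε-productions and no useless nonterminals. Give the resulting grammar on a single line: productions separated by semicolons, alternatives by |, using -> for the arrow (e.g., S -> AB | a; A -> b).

S -> f | AA | BA | SB | SC; A -> g; B -> f; C -> f | AA | SC

No ε-productions.
After unit-elimination: S -> f | SC | Sf | fg | gg; C -> f | SC | gg.
TERM: introduce B -> f, A -> g and substitute in every rule of length ≥2.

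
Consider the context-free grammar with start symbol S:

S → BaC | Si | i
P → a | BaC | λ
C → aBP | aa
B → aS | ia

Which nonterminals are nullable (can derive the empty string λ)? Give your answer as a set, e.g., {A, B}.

Directly nullable (have an ε-rule): {P}.
Not nullable: B, C, S — each has a terminal in every rule's right-hand side or depends on a non-nullable symbol.

{P}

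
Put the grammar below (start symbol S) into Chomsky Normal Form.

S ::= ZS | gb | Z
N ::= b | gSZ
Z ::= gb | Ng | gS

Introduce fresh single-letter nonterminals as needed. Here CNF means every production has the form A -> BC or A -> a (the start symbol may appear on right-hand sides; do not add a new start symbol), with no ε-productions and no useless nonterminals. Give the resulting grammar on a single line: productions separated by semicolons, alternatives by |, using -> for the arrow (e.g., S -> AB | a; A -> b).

No ε-productions.
After unit-elimination: S -> Ng | ZS | gS | gb; N -> b | gSZ; Z -> Ng | gS | gb.
TERM: introduce B -> b, A -> g and substitute in every rule of length ≥2.
BIN: N -> ASZ becomes N -> AC, C -> SZ.

S -> AB | AS | NA | ZS; A -> g; B -> b; C -> SZ; N -> b | AC; Z -> AB | AS | NA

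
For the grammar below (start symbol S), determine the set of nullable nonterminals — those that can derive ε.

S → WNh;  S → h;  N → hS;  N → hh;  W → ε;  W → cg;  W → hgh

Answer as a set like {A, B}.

Directly nullable (have an ε-rule): {W}.
Not nullable: N, S — each has a terminal in every rule's right-hand side or depends on a non-nullable symbol.

{W}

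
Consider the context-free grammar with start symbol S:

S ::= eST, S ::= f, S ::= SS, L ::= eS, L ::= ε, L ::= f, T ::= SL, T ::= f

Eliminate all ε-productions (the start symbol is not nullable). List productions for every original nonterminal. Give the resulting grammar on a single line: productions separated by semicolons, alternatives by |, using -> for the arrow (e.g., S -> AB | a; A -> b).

S -> f | SS | eST; L -> f | eS; T -> S | f | SL

Nullable set: {L}.
Drop L -> ε.
T -> SL: L nullable, giving S | SL.
Unchanged (no nullable symbols): S -> SS; S -> eST; S -> f; L -> eS; L -> f; T -> f.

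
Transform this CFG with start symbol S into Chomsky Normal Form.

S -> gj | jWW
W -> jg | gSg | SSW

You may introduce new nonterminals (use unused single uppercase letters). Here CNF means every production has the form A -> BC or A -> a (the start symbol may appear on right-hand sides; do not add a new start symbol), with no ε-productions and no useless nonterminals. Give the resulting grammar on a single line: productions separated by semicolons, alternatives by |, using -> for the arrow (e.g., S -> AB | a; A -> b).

No ε-productions.
No unit productions to eliminate.
TERM: introduce A -> g, B -> j and substitute in every rule of length ≥2.
BIN: S -> BWW becomes S -> BC, C -> WW; W -> ASA becomes W -> AD, D -> SA; W -> SSW becomes W -> SE, E -> SW.

S -> AB | BC; A -> g; B -> j; C -> WW; D -> SA; E -> SW; W -> AD | BA | SE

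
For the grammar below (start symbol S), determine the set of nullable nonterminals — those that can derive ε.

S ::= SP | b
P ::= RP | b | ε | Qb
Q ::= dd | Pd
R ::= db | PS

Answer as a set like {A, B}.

{P}

Directly nullable (have an ε-rule): {P}.
Not nullable: Q, R, S — each has a terminal in every rule's right-hand side or depends on a non-nullable symbol.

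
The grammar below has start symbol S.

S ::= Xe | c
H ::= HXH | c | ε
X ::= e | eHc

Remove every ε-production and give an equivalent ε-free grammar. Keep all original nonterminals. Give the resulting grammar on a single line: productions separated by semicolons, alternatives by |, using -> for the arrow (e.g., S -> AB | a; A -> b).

Nullable set: {H}.
Drop H -> ε.
H -> HXH: H, H nullable, giving HX | HXH | X | XH.
X -> eHc: H nullable, giving eHc | ec.
Unchanged (no nullable symbols): S -> Xe; S -> c; H -> c; X -> e.

S -> c | Xe; H -> X | c | HX | XH | HXH; X -> e | ec | eHc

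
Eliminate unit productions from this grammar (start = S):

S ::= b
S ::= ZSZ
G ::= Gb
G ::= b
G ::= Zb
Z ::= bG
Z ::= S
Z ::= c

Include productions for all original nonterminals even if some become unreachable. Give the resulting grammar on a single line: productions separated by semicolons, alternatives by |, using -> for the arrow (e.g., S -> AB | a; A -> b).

S -> b | ZSZ; G -> b | Gb | Zb; Z -> b | c | bG | ZSZ

Unit productions: Z->S.
Unit pairs (A ⇒* B via units): (Z,S).
S: inherits non-unit rules of {S} → ZSZ | b.
G: inherits non-unit rules of {G} → Gb | Zb | b.
Z: inherits non-unit rules of {S, Z} → ZSZ | b | bG | c.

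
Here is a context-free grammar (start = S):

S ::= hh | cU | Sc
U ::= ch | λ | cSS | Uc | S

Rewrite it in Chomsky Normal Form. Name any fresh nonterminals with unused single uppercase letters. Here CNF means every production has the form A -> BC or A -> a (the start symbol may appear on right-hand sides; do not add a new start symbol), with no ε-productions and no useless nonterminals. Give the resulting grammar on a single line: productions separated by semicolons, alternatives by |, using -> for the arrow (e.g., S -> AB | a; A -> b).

Nullable: {U}; after ε-elimination: S -> c | Sc | cU | hh; U -> S | c | Uc | ch | cSS.
After unit-elimination: S -> c | Sc | cU | hh; U -> c | Sc | Uc | cU | ch | hh | cSS.
TERM: introduce A -> c, B -> h and substitute in every rule of length ≥2.
BIN: U -> ASS becomes U -> AC, C -> SS.

S -> c | AU | BB | SA; A -> c; B -> h; C -> SS; U -> c | AB | AC | AU | BB | SA | UA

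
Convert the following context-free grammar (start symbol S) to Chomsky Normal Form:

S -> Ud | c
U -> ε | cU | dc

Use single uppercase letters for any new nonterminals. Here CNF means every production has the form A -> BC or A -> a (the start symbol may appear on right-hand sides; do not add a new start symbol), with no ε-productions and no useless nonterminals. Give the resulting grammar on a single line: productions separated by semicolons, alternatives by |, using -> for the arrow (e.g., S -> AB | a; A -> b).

Nullable: {U}; after ε-elimination: S -> c | d | Ud; U -> c | cU | dc.
No unit productions to eliminate.
TERM: introduce B -> c, A -> d and substitute in every rule of length ≥2.

S -> c | d | UA; A -> d; B -> c; U -> c | AB | BU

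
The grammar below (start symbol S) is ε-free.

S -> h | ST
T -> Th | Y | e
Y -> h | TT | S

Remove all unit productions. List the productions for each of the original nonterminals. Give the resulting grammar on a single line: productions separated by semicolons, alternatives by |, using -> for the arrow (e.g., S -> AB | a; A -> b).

S -> h | ST; T -> e | h | ST | TT | Th; Y -> h | ST | TT

Unit productions: T->Y, Y->S.
Unit pairs (A ⇒* B via units): (T,S), (T,Y), (Y,S).
S: inherits non-unit rules of {S} → ST | h.
T: inherits non-unit rules of {S, T, Y} → ST | TT | Th | e | h.
Y: inherits non-unit rules of {S, Y} → ST | TT | h.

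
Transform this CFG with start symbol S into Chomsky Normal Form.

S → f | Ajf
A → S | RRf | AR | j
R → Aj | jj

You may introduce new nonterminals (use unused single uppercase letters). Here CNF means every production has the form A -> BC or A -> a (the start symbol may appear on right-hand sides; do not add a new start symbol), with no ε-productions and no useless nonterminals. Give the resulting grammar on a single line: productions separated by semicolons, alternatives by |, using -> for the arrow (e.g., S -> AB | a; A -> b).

No ε-productions.
After unit-elimination: S -> f | Ajf; A -> f | j | AR | Ajf | RRf; R -> Aj | jj.
TERM: introduce C -> f, B -> j and substitute in every rule of length ≥2.
BIN: A -> ABC becomes A -> AD, D -> BC; A -> RRC becomes A -> RE, E -> RC; S -> ABC becomes S -> AF, F -> BC.

S -> f | AF; A -> f | j | AD | AR | RE; B -> j; C -> f; D -> BC; E -> RC; F -> BC; R -> AB | BB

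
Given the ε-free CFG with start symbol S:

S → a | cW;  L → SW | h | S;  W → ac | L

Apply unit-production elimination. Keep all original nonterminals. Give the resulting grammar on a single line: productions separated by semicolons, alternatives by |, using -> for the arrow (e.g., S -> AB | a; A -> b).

Unit productions: L->S, W->L.
Unit pairs (A ⇒* B via units): (L,S), (W,L), (W,S).
S: inherits non-unit rules of {S} → a | cW.
L: inherits non-unit rules of {L, S} → SW | a | cW | h.
W: inherits non-unit rules of {L, S, W} → SW | a | ac | cW | h.

S -> a | cW; L -> a | h | SW | cW; W -> a | h | SW | ac | cW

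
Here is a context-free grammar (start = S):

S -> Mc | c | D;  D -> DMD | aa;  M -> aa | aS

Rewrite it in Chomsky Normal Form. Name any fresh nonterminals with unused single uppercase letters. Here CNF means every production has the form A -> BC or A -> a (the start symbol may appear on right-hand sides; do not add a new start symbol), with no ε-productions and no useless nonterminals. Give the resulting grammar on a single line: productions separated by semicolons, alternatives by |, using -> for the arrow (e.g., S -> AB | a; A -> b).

S -> c | AA | DE | MB; A -> a; B -> c; C -> MD; D -> AA | DC; E -> MD; M -> AA | AS

No ε-productions.
After unit-elimination: S -> c | Mc | aa | DMD; D -> aa | DMD; M -> aS | aa.
TERM: introduce A -> a, B -> c and substitute in every rule of length ≥2.
BIN: D -> DMD becomes D -> DC, C -> MD; S -> DMD becomes S -> DE, E -> MD.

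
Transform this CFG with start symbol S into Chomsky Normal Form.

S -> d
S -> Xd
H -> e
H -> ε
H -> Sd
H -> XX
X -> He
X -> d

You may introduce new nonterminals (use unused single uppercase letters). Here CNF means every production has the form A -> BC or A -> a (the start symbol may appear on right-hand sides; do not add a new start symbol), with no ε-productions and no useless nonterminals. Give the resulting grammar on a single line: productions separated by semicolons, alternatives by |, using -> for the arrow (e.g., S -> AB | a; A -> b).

Nullable: {H}; after ε-elimination: S -> d | Xd; H -> e | Sd | XX; X -> d | e | He.
No unit productions to eliminate.
TERM: introduce A -> d, B -> e and substitute in every rule of length ≥2.

S -> d | XA; A -> d; B -> e; H -> e | SA | XX; X -> d | e | HB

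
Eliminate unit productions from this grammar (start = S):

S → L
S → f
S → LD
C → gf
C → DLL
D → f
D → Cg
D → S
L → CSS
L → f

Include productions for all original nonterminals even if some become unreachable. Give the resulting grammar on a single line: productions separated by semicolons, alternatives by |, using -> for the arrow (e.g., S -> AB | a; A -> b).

S -> f | LD | CSS; C -> gf | DLL; D -> f | Cg | LD | CSS; L -> f | CSS

Unit productions: D->S, S->L.
Unit pairs (A ⇒* B via units): (D,L), (D,S), (S,L).
S: inherits non-unit rules of {L, S} → CSS | LD | f.
C: inherits non-unit rules of {C} → DLL | gf.
D: inherits non-unit rules of {D, L, S} → CSS | Cg | LD | f.
L: inherits non-unit rules of {L} → CSS | f.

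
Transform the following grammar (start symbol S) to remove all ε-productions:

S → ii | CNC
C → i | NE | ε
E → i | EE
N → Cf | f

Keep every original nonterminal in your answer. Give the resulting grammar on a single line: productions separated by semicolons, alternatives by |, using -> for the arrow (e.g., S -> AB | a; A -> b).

S -> N | CN | NC | ii | CNC; C -> i | NE; E -> i | EE; N -> f | Cf

Nullable set: {C}.
S -> CNC: C, C nullable, giving CN | CNC | N | NC.
Drop C -> ε.
N -> Cf: C nullable, giving Cf | f.
Unchanged (no nullable symbols): S -> ii; C -> NE; C -> i; E -> EE; E -> i; N -> f.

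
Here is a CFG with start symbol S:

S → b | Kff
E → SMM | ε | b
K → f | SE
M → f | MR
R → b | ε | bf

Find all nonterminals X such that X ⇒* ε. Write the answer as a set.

Directly nullable (have an ε-rule): {E, R}.
Not nullable: K, M, S — each has a terminal in every rule's right-hand side or depends on a non-nullable symbol.

{E, R}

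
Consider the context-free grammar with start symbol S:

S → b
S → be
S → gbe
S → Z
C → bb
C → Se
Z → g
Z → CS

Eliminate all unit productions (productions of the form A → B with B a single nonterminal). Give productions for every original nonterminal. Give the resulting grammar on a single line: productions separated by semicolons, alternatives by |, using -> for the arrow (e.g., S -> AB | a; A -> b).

Unit productions: S->Z.
Unit pairs (A ⇒* B via units): (S,Z).
S: inherits non-unit rules of {S, Z} → CS | b | be | g | gbe.
C: inherits non-unit rules of {C} → Se | bb.
Z: inherits non-unit rules of {Z} → CS | g.

S -> b | g | CS | be | gbe; C -> Se | bb; Z -> g | CS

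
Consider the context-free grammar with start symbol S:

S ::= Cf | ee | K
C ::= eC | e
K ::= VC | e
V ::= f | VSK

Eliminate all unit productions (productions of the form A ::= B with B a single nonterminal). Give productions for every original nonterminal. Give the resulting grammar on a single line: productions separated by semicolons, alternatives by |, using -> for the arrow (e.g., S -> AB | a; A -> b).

S -> e | Cf | VC | ee; C -> e | eC; K -> e | VC; V -> f | VSK

Unit productions: S->K.
Unit pairs (A ⇒* B via units): (S,K).
S: inherits non-unit rules of {K, S} → Cf | VC | e | ee.
C: inherits non-unit rules of {C} → e | eC.
K: inherits non-unit rules of {K} → VC | e.
V: inherits non-unit rules of {V} → VSK | f.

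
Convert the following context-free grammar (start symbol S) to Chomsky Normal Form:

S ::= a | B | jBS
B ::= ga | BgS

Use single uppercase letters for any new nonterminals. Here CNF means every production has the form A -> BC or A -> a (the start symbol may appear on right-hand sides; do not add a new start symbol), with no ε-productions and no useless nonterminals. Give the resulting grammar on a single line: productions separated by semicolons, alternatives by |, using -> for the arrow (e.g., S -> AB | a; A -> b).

No ε-productions.
After unit-elimination: S -> a | ga | BgS | jBS; B -> ga | BgS.
TERM: introduce C -> a, A -> g, D -> j and substitute in every rule of length ≥2.
BIN: B -> BAS becomes B -> BE, E -> AS; S -> BAS becomes S -> BF, F -> AS; S -> DBS becomes S -> DG, G -> BS.

S -> a | AC | BF | DG; A -> g; B -> AC | BE; C -> a; D -> j; E -> AS; F -> AS; G -> BS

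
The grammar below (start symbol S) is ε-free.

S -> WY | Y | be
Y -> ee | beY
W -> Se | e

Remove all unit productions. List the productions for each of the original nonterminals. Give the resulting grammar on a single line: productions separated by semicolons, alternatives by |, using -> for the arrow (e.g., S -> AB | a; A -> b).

Unit productions: S->Y.
Unit pairs (A ⇒* B via units): (S,Y).
S: inherits non-unit rules of {S, Y} → WY | be | beY | ee.
W: inherits non-unit rules of {W} → Se | e.
Y: inherits non-unit rules of {Y} → beY | ee.

S -> WY | be | ee | beY; W -> e | Se; Y -> ee | beY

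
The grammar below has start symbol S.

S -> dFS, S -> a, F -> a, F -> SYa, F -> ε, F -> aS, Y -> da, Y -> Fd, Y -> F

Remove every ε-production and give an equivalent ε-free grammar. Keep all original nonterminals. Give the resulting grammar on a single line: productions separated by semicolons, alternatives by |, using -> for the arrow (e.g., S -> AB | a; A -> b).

Nullable set: {F, Y}.
S -> dFS: F nullable, giving dFS | dS.
Drop F -> ε.
F -> SYa: Y nullable, giving SYa | Sa.
Y -> F: F nullable, giving F.
Y -> Fd: F nullable, giving Fd | d.
Unchanged (no nullable symbols): S -> a; F -> a; F -> aS; Y -> da.

S -> a | dS | dFS; F -> a | Sa | aS | SYa; Y -> F | d | Fd | da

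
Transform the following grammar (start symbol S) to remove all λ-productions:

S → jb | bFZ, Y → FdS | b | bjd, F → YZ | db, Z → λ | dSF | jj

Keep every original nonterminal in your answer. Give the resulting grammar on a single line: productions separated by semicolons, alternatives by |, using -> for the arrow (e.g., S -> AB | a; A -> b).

S -> bF | jb | bFZ; F -> Y | YZ | db; Y -> b | FdS | bjd; Z -> jj | dSF

Nullable set: {Z}.
S -> bFZ: Z nullable, giving bF | bFZ.
F -> YZ: Z nullable, giving Y | YZ.
Drop Z -> λ.
Unchanged (no nullable symbols): S -> jb; F -> db; Y -> FdS; Y -> b; Y -> bjd; Z -> dSF; Z -> jj.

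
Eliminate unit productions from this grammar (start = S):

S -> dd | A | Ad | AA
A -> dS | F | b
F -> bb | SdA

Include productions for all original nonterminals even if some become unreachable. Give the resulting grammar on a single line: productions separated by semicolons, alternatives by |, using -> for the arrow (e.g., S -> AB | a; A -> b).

Unit productions: A->F, S->A.
Unit pairs (A ⇒* B via units): (A,F), (S,A), (S,F).
S: inherits non-unit rules of {A, F, S} → AA | Ad | SdA | b | bb | dS | dd.
A: inherits non-unit rules of {A, F} → SdA | b | bb | dS.
F: inherits non-unit rules of {F} → SdA | bb.

S -> b | AA | Ad | bb | dS | dd | SdA; A -> b | bb | dS | SdA; F -> bb | SdA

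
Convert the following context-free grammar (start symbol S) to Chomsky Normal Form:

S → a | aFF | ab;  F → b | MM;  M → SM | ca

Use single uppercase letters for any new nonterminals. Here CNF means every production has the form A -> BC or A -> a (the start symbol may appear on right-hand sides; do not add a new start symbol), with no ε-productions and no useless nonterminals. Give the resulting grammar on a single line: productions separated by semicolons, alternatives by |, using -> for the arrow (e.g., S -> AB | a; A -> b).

No ε-productions.
No unit productions to eliminate.
TERM: introduce B -> a, C -> b, A -> c and substitute in every rule of length ≥2.
BIN: S -> BFF becomes S -> BD, D -> FF.

S -> a | BC | BD; A -> c; B -> a; C -> b; D -> FF; F -> b | MM; M -> AB | SM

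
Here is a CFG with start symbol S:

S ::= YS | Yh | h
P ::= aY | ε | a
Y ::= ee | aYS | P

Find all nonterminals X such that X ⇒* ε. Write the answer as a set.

Directly nullable (have an ε-rule): {P}.
Y is nullable via Y -> P (every symbol on the right is already known nullable).
Not nullable: S — each has a terminal in every rule's right-hand side or depends on a non-nullable symbol.

{P, Y}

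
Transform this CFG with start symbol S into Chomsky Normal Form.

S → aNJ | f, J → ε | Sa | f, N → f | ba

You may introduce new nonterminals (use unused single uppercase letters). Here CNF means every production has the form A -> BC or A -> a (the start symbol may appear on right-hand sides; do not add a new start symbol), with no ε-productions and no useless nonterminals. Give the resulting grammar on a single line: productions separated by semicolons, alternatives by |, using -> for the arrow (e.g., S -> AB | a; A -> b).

S -> f | AC | AN; A -> a; B -> b; C -> NJ; J -> f | SA; N -> f | BA

Nullable: {J}; after ε-elimination: S -> f | aN | aNJ; J -> f | Sa; N -> f | ba.
No unit productions to eliminate.
TERM: introduce A -> a, B -> b and substitute in every rule of length ≥2.
BIN: S -> ANJ becomes S -> AC, C -> NJ.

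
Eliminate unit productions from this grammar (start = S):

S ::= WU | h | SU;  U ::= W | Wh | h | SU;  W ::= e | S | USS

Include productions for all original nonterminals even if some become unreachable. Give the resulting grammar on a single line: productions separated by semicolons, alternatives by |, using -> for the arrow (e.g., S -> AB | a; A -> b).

S -> h | SU | WU; U -> e | h | SU | WU | Wh | USS; W -> e | h | SU | WU | USS

Unit productions: U->W, W->S.
Unit pairs (A ⇒* B via units): (U,S), (U,W), (W,S).
S: inherits non-unit rules of {S} → SU | WU | h.
U: inherits non-unit rules of {S, U, W} → SU | USS | WU | Wh | e | h.
W: inherits non-unit rules of {S, W} → SU | USS | WU | e | h.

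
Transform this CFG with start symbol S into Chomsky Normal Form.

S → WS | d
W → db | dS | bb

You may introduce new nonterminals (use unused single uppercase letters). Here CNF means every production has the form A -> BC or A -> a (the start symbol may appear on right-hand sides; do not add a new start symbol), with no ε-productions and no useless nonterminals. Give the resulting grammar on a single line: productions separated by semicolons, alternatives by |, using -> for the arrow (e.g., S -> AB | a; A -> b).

S -> d | WS; A -> b; B -> d; W -> AA | BA | BS

No ε-productions.
No unit productions to eliminate.
TERM: introduce A -> b, B -> d and substitute in every rule of length ≥2.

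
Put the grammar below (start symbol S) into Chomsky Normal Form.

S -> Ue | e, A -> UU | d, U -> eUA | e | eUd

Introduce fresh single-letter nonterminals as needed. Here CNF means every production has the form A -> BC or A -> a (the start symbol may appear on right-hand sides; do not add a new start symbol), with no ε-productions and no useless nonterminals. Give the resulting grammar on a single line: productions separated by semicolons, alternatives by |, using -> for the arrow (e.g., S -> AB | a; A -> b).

S -> e | UB; A -> d | UU; B -> e; C -> d; D -> UA; E -> UC; U -> e | BD | BE

No ε-productions.
No unit productions to eliminate.
TERM: introduce C -> d, B -> e and substitute in every rule of length ≥2.
BIN: U -> BUA becomes U -> BD, D -> UA; U -> BUC becomes U -> BE, E -> UC.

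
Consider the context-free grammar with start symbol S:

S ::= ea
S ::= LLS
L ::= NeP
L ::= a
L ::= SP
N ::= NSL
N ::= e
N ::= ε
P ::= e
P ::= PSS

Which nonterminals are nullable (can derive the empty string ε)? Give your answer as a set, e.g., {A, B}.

Directly nullable (have an ε-rule): {N}.
Not nullable: L, P, S — each has a terminal in every rule's right-hand side or depends on a non-nullable symbol.

{N}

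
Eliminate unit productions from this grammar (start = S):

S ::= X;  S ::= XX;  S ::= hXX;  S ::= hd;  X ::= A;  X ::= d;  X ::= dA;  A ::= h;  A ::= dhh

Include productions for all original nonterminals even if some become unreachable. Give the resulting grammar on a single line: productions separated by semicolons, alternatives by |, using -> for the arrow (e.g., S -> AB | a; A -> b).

Unit productions: S->X, X->A.
Unit pairs (A ⇒* B via units): (S,A), (S,X), (X,A).
S: inherits non-unit rules of {A, S, X} → XX | d | dA | dhh | h | hXX | hd.
A: inherits non-unit rules of {A} → dhh | h.
X: inherits non-unit rules of {A, X} → d | dA | dhh | h.

S -> d | h | XX | dA | hd | dhh | hXX; A -> h | dhh; X -> d | h | dA | dhh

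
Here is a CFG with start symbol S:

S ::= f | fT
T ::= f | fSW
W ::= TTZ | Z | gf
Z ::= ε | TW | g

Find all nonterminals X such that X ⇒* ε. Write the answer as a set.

{W, Z}

Directly nullable (have an ε-rule): {Z}.
W is nullable via W -> Z (every symbol on the right is already known nullable).
Not nullable: S, T — each has a terminal in every rule's right-hand side or depends on a non-nullable symbol.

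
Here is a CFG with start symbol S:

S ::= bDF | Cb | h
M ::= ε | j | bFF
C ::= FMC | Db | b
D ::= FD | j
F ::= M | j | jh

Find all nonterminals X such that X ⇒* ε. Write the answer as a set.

Directly nullable (have an ε-rule): {M}.
F is nullable via F -> M (every symbol on the right is already known nullable).
Not nullable: C, D, S — each has a terminal in every rule's right-hand side or depends on a non-nullable symbol.

{F, M}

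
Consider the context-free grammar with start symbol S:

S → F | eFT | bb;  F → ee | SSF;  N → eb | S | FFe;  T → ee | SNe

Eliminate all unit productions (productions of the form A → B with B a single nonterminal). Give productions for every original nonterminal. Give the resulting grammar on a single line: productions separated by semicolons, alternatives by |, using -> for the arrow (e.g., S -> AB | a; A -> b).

Unit productions: N->S, S->F.
Unit pairs (A ⇒* B via units): (N,F), (N,S), (S,F).
S: inherits non-unit rules of {F, S} → SSF | bb | eFT | ee.
F: inherits non-unit rules of {F} → SSF | ee.
N: inherits non-unit rules of {F, N, S} → FFe | SSF | bb | eFT | eb | ee.
T: inherits non-unit rules of {T} → SNe | ee.

S -> bb | ee | SSF | eFT; F -> ee | SSF; N -> bb | eb | ee | FFe | SSF | eFT; T -> ee | SNe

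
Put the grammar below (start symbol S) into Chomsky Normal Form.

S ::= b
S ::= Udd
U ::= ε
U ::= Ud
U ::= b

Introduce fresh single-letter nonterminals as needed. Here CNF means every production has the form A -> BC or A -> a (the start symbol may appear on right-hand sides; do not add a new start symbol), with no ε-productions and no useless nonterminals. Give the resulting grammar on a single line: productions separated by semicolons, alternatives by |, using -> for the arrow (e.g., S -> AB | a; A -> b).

S -> b | AA | UB; A -> d; B -> AA; U -> b | d | UA

Nullable: {U}; after ε-elimination: S -> b | dd | Udd; U -> b | d | Ud.
No unit productions to eliminate.
TERM: introduce A -> d and substitute in every rule of length ≥2.
BIN: S -> UAA becomes S -> UB, B -> AA.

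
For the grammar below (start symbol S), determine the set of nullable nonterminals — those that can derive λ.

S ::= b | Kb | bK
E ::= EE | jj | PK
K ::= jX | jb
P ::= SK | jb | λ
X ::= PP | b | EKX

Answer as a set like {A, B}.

{P, X}

Directly nullable (have an ε-rule): {P}.
X is nullable via X -> PP (every symbol on the right is already known nullable).
Not nullable: E, K, S — each has a terminal in every rule's right-hand side or depends on a non-nullable symbol.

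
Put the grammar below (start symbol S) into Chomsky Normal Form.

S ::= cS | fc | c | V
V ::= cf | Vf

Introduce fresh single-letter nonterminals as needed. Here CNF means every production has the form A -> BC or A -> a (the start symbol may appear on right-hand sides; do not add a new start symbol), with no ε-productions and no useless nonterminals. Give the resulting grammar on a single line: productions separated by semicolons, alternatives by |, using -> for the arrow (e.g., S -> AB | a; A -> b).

No ε-productions.
After unit-elimination: S -> c | Vf | cS | cf | fc; V -> Vf | cf.
TERM: introduce B -> c, A -> f and substitute in every rule of length ≥2.

S -> c | AB | BA | BS | VA; A -> f; B -> c; V -> BA | VA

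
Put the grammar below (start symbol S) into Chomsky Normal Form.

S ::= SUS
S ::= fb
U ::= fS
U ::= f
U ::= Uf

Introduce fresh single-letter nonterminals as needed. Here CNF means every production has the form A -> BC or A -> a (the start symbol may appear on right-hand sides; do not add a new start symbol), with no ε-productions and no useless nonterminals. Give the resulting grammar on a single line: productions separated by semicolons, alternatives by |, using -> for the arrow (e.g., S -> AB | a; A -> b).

S -> AB | SC; A -> f; B -> b; C -> US; U -> f | AS | UA

No ε-productions.
No unit productions to eliminate.
TERM: introduce B -> b, A -> f and substitute in every rule of length ≥2.
BIN: S -> SUS becomes S -> SC, C -> US.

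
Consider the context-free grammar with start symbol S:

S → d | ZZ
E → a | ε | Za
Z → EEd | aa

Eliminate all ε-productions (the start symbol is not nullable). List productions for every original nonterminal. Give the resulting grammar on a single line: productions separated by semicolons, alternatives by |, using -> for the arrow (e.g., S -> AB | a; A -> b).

S -> d | ZZ; E -> a | Za; Z -> d | Ed | aa | EEd

Nullable set: {E}.
Drop E -> ε.
Z -> EEd: E, E nullable, giving EEd | Ed | d.
Unchanged (no nullable symbols): S -> ZZ; S -> d; E -> Za; E -> a; Z -> aa.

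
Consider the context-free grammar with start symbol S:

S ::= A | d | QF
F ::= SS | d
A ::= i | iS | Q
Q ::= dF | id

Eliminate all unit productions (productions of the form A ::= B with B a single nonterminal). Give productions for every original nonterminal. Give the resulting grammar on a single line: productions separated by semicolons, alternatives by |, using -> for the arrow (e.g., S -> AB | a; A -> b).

Unit productions: A->Q, S->A.
Unit pairs (A ⇒* B via units): (A,Q), (S,A), (S,Q).
S: inherits non-unit rules of {A, Q, S} → QF | d | dF | i | iS | id.
A: inherits non-unit rules of {A, Q} → dF | i | iS | id.
F: inherits non-unit rules of {F} → SS | d.
Q: inherits non-unit rules of {Q} → dF | id.

S -> d | i | QF | dF | iS | id; A -> i | dF | iS | id; F -> d | SS; Q -> dF | id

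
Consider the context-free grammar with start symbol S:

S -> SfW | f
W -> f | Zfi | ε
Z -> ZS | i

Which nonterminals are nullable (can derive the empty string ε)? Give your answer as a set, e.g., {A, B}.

{W}

Directly nullable (have an ε-rule): {W}.
Not nullable: S, Z — each has a terminal in every rule's right-hand side or depends on a non-nullable symbol.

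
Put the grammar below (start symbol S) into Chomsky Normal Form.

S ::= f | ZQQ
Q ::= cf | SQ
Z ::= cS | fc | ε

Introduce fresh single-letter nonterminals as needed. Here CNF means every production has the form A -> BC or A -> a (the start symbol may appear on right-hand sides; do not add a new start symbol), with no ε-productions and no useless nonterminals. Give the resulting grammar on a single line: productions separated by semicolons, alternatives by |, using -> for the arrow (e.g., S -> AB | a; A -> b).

S -> f | QQ | ZC; A -> c; B -> f; C -> QQ; Q -> AB | SQ; Z -> AS | BA

Nullable: {Z}; after ε-elimination: S -> f | QQ | ZQQ; Q -> SQ | cf; Z -> cS | fc.
No unit productions to eliminate.
TERM: introduce A -> c, B -> f and substitute in every rule of length ≥2.
BIN: S -> ZQQ becomes S -> ZC, C -> QQ.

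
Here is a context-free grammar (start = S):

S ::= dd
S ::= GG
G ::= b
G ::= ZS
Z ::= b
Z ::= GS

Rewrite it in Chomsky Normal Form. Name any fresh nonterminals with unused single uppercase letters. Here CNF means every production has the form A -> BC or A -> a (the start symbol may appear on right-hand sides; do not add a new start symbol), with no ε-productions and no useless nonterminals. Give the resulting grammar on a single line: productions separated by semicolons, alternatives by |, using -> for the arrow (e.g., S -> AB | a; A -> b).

S -> AA | GG; A -> d; G -> b | ZS; Z -> b | GS

No ε-productions.
No unit productions to eliminate.
TERM: introduce A -> d and substitute in every rule of length ≥2.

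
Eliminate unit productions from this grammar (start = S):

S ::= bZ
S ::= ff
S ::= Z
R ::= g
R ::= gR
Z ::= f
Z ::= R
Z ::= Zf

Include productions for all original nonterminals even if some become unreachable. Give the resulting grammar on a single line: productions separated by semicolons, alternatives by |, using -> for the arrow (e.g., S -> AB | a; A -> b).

S -> f | g | Zf | bZ | ff | gR; R -> g | gR; Z -> f | g | Zf | gR

Unit productions: S->Z, Z->R.
Unit pairs (A ⇒* B via units): (S,R), (S,Z), (Z,R).
S: inherits non-unit rules of {R, S, Z} → Zf | bZ | f | ff | g | gR.
R: inherits non-unit rules of {R} → g | gR.
Z: inherits non-unit rules of {R, Z} → Zf | f | g | gR.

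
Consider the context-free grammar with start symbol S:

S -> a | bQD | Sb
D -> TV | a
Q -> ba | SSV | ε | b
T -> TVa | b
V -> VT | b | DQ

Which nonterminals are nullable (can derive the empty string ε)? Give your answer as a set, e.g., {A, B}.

{Q}

Directly nullable (have an ε-rule): {Q}.
Not nullable: D, S, T, V — each has a terminal in every rule's right-hand side or depends on a non-nullable symbol.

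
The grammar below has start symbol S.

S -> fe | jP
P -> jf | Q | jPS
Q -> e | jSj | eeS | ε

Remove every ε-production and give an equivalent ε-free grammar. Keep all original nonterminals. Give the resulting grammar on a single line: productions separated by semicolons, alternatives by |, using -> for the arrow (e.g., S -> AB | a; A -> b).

Nullable set: {P, Q}.
S -> jP: P nullable, giving j | jP.
P -> Q: Q nullable, giving Q.
P -> jPS: P nullable, giving jPS | jS.
Drop Q -> ε.
Unchanged (no nullable symbols): S -> fe; P -> jf; Q -> e; Q -> eeS; Q -> jSj.

S -> j | fe | jP; P -> Q | jS | jf | jPS; Q -> e | eeS | jSj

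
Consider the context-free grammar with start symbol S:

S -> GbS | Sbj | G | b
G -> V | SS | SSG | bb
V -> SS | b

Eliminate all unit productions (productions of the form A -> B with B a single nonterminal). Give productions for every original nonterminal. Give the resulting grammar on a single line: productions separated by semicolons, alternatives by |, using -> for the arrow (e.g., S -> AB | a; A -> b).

S -> b | SS | bb | GbS | SSG | Sbj; G -> b | SS | bb | SSG; V -> b | SS

Unit productions: G->V, S->G.
Unit pairs (A ⇒* B via units): (G,V), (S,G), (S,V).
S: inherits non-unit rules of {G, S, V} → GbS | SS | SSG | Sbj | b | bb.
G: inherits non-unit rules of {G, V} → SS | SSG | b | bb.
V: inherits non-unit rules of {V} → SS | b.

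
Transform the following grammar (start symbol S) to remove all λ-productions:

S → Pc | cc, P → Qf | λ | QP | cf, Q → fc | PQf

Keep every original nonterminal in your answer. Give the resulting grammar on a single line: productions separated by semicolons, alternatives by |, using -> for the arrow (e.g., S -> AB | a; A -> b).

S -> c | Pc | cc; P -> Q | QP | Qf | cf; Q -> Qf | fc | PQf

Nullable set: {P}.
S -> Pc: P nullable, giving Pc | c.
Drop P -> λ.
P -> QP: P nullable, giving Q | QP.
Q -> PQf: P nullable, giving PQf | Qf.
Unchanged (no nullable symbols): S -> cc; P -> Qf; P -> cf; Q -> fc.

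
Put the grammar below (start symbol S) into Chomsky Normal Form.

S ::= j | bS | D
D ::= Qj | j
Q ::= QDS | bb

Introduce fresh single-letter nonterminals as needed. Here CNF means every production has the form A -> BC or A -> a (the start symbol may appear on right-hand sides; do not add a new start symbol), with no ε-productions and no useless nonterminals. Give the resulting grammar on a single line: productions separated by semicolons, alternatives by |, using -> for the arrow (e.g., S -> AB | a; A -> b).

No ε-productions.
After unit-elimination: S -> j | Qj | bS; D -> j | Qj; Q -> bb | QDS.
TERM: introduce B -> b, A -> j and substitute in every rule of length ≥2.
BIN: Q -> QDS becomes Q -> QC, C -> DS.

S -> j | BS | QA; A -> j; B -> b; C -> DS; D -> j | QA; Q -> BB | QC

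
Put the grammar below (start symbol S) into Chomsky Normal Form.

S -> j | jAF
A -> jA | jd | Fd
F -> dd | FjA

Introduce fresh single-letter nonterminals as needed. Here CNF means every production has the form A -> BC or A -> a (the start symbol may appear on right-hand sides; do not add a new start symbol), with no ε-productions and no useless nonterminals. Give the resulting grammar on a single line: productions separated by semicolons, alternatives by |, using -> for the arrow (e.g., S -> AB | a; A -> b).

No ε-productions.
No unit productions to eliminate.
TERM: introduce B -> d, C -> j and substitute in every rule of length ≥2.
BIN: F -> FCA becomes F -> FD, D -> CA; S -> CAF becomes S -> CE, E -> AF.

S -> j | CE; A -> CA | CB | FB; B -> d; C -> j; D -> CA; E -> AF; F -> BB | FD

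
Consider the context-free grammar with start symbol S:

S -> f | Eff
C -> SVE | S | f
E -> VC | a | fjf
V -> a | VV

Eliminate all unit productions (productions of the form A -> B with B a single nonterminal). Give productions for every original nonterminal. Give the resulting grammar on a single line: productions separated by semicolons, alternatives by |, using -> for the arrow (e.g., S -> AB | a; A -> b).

S -> f | Eff; C -> f | Eff | SVE; E -> a | VC | fjf; V -> a | VV

Unit productions: C->S.
Unit pairs (A ⇒* B via units): (C,S).
S: inherits non-unit rules of {S} → Eff | f.
C: inherits non-unit rules of {C, S} → Eff | SVE | f.
E: inherits non-unit rules of {E} → VC | a | fjf.
V: inherits non-unit rules of {V} → VV | a.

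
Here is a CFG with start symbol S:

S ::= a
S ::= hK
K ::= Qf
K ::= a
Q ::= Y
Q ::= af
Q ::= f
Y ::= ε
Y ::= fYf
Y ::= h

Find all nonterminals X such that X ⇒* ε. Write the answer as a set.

{Q, Y}

Directly nullable (have an ε-rule): {Y}.
Q is nullable via Q -> Y (every symbol on the right is already known nullable).
Not nullable: K, S — each has a terminal in every rule's right-hand side or depends on a non-nullable symbol.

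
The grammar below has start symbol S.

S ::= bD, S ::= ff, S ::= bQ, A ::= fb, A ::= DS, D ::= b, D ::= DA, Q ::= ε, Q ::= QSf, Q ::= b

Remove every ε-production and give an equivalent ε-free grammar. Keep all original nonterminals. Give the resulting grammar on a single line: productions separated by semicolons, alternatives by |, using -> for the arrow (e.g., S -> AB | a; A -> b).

Nullable set: {Q}.
S -> bQ: Q nullable, giving b | bQ.
Drop Q -> ε.
Q -> QSf: Q nullable, giving QSf | Sf.
Unchanged (no nullable symbols): S -> bD; S -> ff; A -> DS; A -> fb; D -> DA; D -> b; Q -> b.

S -> b | bD | bQ | ff; A -> DS | fb; D -> b | DA; Q -> b | Sf | QSf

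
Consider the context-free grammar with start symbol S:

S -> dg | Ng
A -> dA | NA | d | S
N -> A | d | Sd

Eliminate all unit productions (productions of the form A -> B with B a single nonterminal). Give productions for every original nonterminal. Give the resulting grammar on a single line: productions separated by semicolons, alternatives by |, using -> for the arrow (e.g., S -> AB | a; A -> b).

S -> Ng | dg; A -> d | NA | Ng | dA | dg; N -> d | NA | Ng | Sd | dA | dg

Unit productions: A->S, N->A.
Unit pairs (A ⇒* B via units): (A,S), (N,A), (N,S).
S: inherits non-unit rules of {S} → Ng | dg.
A: inherits non-unit rules of {A, S} → NA | Ng | d | dA | dg.
N: inherits non-unit rules of {A, N, S} → NA | Ng | Sd | d | dA | dg.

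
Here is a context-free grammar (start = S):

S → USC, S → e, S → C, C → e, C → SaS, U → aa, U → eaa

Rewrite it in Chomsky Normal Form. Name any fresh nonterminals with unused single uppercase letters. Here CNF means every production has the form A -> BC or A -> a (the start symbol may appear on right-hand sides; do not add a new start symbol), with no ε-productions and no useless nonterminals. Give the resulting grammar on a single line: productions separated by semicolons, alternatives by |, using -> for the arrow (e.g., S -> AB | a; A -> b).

S -> e | SE | UF; A -> a; B -> e; C -> e | SD; D -> AS; E -> AS; F -> SC; G -> AA; U -> AA | BG

No ε-productions.
After unit-elimination: S -> e | SaS | USC; C -> e | SaS; U -> aa | eaa.
TERM: introduce A -> a, B -> e and substitute in every rule of length ≥2.
BIN: C -> SAS becomes C -> SD, D -> AS; S -> SAS becomes S -> SE, E -> AS; S -> USC becomes S -> UF, F -> SC; U -> BAA becomes U -> BG, G -> AA.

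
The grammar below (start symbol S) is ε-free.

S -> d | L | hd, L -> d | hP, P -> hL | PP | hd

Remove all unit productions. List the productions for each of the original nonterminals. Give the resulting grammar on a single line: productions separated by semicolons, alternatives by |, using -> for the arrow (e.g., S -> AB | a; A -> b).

S -> d | hP | hd; L -> d | hP; P -> PP | hL | hd

Unit productions: S->L.
Unit pairs (A ⇒* B via units): (S,L).
S: inherits non-unit rules of {L, S} → d | hP | hd.
L: inherits non-unit rules of {L} → d | hP.
P: inherits non-unit rules of {P} → PP | hL | hd.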